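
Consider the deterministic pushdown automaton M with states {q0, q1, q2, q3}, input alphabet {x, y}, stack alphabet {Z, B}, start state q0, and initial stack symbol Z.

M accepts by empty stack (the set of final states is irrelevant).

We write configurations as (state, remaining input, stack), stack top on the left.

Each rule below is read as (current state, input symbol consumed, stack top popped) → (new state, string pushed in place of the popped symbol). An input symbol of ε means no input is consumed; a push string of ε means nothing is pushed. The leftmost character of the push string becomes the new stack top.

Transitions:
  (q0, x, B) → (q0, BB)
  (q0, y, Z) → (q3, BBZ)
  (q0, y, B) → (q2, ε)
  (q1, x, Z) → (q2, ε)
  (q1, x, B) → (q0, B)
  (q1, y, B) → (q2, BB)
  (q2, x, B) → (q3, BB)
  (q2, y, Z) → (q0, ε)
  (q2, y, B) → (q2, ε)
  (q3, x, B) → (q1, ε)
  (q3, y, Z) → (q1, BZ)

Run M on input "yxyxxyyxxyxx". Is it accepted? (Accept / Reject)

(q0, yxyxxyyxxyxx, Z)
  read y, top Z: go to q3, push BBZ → (q3, xyxxyyxxyxx, BBZ)
  read x, top B: go to q1, push ε → (q1, yxxyyxxyxx, BZ)
  read y, top B: go to q2, push BB → (q2, xxyyxxyxx, BBZ)
  read x, top B: go to q3, push BB → (q3, xyyxxyxx, BBBZ)
  read x, top B: go to q1, push ε → (q1, yyxxyxx, BBZ)
  read y, top B: go to q2, push BB → (q2, yxxyxx, BBBZ)
  read y, top B: go to q2, push ε → (q2, xxyxx, BBZ)
  read x, top B: go to q3, push BB → (q3, xyxx, BBBZ)
  read x, top B: go to q1, push ε → (q1, yxx, BBZ)
  read y, top B: go to q2, push BB → (q2, xx, BBBZ)
  read x, top B: go to q3, push BB → (q3, x, BBBBZ)
  read x, top B: go to q1, push ε → (q1, ε, BBBZ)
All input consumed; stack is BBBZ, not empty, and no further ε-move applies.

Reject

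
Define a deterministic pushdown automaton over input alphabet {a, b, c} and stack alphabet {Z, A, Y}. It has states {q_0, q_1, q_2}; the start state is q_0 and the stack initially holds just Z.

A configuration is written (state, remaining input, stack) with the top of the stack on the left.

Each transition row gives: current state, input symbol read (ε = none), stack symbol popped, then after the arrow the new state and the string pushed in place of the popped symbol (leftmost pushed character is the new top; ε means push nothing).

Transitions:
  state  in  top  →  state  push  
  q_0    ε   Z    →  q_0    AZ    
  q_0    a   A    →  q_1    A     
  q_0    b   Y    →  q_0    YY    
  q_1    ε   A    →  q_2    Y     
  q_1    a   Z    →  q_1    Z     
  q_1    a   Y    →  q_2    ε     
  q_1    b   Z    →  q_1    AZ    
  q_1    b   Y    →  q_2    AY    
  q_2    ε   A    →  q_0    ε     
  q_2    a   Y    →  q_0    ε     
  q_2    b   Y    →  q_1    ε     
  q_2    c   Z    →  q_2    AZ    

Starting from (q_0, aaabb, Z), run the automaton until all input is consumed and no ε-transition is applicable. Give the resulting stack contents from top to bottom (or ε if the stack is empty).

(q_0, aaabb, Z) ⊢ (q_0, aaabb, AZ) ⊢ (q_1, aabb, AZ) ⊢ (q_2, aabb, YZ) ⊢ (q_0, abb, Z) ⊢ (q_0, abb, AZ) ⊢ (q_1, bb, AZ) ⊢ (q_2, bb, YZ) ⊢ (q_1, b, Z) ⊢ (q_1, ε, AZ) ⊢ (q_2, ε, YZ)
All input consumed in state q_2 with stack YZ.

YZ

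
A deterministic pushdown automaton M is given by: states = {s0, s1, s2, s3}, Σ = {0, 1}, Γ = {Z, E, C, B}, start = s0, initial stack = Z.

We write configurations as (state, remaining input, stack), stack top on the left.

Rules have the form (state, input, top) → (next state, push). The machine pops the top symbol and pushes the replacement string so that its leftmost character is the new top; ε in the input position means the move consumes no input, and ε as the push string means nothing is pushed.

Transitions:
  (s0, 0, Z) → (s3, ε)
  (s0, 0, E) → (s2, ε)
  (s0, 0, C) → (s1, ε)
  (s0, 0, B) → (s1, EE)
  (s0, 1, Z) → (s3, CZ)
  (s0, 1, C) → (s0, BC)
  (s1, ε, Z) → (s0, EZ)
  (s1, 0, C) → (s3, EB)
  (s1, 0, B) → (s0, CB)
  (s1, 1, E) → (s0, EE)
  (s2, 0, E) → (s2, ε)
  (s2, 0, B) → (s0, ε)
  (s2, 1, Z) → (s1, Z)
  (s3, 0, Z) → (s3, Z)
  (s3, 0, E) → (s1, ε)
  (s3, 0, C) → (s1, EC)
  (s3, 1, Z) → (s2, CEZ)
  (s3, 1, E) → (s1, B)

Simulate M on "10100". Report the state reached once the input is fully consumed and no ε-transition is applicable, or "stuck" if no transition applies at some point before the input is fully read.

s2

(s0, 10100, Z)
  read 1, top Z: go to s3, push CZ → (s3, 0100, CZ)
  read 0, top C: go to s1, push EC → (s1, 100, ECZ)
  read 1, top E: go to s0, push EE → (s0, 00, EECZ)
  read 0, top E: go to s2, push ε → (s2, 0, ECZ)
  read 0, top E: go to s2, push ε → (s2, ε, CZ)
All input consumed; M is in state s2.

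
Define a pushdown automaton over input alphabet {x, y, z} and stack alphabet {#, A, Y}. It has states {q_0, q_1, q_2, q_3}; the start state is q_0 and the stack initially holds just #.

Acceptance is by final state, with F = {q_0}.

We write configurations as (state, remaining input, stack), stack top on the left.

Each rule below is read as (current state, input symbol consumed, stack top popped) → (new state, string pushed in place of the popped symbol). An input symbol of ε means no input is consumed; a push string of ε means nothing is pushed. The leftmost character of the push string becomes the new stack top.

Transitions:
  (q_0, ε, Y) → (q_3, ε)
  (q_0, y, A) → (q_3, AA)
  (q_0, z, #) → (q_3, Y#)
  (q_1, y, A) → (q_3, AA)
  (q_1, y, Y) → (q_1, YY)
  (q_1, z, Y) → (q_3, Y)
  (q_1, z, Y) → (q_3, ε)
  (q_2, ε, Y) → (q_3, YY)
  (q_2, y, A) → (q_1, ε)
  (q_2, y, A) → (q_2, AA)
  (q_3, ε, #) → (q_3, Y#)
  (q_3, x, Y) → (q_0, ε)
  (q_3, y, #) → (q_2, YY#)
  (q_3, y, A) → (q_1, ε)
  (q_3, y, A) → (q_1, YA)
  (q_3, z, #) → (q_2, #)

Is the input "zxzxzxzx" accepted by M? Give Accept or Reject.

Accept

One accepting computation: (q_0, zxzxzxzx, #) ⊢ (q_3, xzxzxzx, Y#) ⊢ (q_0, zxzxzx, #) ⊢ (q_3, xzxzx, Y#) ⊢ (q_0, zxzx, #) ⊢ (q_3, xzx, Y#) ⊢ (q_0, zx, #) ⊢ (q_3, x, Y#) ⊢ (q_0, ε, #)
All input consumed and state q_0 ∈ F.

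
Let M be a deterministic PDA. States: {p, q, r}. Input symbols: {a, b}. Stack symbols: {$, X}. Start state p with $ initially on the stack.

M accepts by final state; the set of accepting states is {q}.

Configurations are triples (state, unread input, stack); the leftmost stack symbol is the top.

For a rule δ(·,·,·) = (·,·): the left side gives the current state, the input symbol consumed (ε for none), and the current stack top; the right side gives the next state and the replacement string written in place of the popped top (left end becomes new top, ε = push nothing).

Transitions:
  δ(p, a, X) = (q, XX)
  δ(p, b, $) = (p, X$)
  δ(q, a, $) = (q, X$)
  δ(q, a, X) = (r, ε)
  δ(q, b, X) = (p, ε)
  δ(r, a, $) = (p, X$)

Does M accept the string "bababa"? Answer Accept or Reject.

Accept

(p, bababa, $)
  read b, top $: go to p, push X$ → (p, ababa, X$)
  read a, top X: go to q, push XX → (q, baba, XX$)
  read b, top X: go to p, push ε → (p, aba, X$)
  read a, top X: go to q, push XX → (q, ba, XX$)
  read b, top X: go to p, push ε → (p, a, X$)
  read a, top X: go to q, push XX → (q, ε, XX$)
All input consumed; state q ∈ F.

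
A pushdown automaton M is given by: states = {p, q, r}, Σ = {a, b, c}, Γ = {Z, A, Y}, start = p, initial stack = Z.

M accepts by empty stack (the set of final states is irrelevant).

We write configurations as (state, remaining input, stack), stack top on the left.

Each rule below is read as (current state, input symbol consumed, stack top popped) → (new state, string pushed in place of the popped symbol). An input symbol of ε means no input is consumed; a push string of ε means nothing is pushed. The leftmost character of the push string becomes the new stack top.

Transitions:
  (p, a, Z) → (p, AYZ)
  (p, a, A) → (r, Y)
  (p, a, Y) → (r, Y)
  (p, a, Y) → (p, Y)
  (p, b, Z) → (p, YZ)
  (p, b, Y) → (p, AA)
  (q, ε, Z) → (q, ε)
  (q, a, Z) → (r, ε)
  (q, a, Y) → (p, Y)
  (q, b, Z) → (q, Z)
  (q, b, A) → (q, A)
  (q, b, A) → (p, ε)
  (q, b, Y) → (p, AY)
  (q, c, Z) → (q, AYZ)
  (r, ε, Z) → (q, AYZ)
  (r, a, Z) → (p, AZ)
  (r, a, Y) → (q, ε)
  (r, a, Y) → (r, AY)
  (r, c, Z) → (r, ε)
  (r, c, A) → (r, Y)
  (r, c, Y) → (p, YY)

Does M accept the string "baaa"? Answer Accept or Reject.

Accept

One accepting computation: (p, baaa, Z) ⊢ (p, aaa, YZ) ⊢ (r, aa, YZ) ⊢ (q, a, Z) ⊢ (r, ε, ε)
All input consumed and the stack is empty.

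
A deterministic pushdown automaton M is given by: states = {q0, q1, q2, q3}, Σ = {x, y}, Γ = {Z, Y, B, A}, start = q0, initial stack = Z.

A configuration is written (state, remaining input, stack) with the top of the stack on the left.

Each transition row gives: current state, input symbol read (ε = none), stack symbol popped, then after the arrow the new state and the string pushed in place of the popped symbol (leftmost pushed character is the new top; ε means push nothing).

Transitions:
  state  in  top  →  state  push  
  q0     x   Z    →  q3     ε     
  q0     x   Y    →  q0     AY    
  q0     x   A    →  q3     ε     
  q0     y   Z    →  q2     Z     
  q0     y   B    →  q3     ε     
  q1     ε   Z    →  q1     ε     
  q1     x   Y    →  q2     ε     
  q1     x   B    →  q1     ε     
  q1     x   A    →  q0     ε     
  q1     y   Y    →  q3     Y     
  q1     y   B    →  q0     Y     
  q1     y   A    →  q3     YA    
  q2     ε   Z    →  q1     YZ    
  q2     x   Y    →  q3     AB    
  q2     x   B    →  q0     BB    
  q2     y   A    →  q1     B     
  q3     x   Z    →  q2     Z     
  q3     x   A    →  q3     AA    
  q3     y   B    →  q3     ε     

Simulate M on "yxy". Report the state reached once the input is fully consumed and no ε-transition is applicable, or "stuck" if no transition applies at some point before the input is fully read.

(q0, yxy, Z)
  read y, top Z: go to q2, push Z → (q2, xy, Z)
  ε-move, top Z: go to q1, push YZ → (q1, xy, YZ)
  read x, top Y: go to q2, push ε → (q2, y, Z)
  ε-move, top Z: go to q1, push YZ → (q1, y, YZ)
  read y, top Y: go to q3, push Y → (q3, ε, YZ)
All input consumed; M is in state q3.

q3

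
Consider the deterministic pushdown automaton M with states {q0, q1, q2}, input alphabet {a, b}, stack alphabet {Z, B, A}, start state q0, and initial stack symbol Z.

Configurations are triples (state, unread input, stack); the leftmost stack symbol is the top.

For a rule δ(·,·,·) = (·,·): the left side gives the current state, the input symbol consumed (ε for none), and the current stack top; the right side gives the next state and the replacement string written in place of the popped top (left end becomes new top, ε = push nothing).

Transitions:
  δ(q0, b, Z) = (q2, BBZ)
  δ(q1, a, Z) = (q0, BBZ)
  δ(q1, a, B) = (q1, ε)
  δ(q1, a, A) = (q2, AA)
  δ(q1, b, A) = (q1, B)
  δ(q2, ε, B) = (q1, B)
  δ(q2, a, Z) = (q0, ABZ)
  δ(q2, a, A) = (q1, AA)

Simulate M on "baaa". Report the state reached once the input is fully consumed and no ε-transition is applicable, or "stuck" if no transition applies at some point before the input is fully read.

q0

(q0, baaa, Z)
  read b, top Z: go to q2, push BBZ → (q2, aaa, BBZ)
  ε-move, top B: go to q1, push B → (q1, aaa, BBZ)
  read a, top B: go to q1, push ε → (q1, aa, BZ)
  read a, top B: go to q1, push ε → (q1, a, Z)
  read a, top Z: go to q0, push BBZ → (q0, ε, BBZ)
All input consumed; M is in state q0.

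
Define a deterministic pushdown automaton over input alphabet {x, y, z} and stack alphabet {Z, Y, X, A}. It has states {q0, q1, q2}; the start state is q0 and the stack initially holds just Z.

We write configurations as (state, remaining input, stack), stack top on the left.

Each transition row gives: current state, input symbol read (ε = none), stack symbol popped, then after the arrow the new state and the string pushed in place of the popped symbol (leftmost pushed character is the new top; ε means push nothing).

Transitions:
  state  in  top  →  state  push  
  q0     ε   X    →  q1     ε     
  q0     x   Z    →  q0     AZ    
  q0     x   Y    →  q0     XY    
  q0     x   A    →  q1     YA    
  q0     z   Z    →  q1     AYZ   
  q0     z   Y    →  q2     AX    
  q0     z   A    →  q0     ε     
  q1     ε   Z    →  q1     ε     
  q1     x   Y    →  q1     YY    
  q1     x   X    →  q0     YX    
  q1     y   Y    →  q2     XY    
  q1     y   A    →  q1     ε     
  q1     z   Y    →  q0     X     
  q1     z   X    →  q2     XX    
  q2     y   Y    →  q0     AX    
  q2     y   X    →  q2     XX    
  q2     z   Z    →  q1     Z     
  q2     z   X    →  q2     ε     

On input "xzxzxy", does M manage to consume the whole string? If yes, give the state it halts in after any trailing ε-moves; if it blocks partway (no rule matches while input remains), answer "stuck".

stuck

(q0, xzxzxy, Z) ⊢ (q0, zxzxy, AZ) ⊢ (q0, xzxy, Z) ⊢ (q0, zxy, AZ) ⊢ (q0, xy, Z) ⊢ (q0, y, AZ)
No transition for (q0, y, top A); M blocks with input y remaining.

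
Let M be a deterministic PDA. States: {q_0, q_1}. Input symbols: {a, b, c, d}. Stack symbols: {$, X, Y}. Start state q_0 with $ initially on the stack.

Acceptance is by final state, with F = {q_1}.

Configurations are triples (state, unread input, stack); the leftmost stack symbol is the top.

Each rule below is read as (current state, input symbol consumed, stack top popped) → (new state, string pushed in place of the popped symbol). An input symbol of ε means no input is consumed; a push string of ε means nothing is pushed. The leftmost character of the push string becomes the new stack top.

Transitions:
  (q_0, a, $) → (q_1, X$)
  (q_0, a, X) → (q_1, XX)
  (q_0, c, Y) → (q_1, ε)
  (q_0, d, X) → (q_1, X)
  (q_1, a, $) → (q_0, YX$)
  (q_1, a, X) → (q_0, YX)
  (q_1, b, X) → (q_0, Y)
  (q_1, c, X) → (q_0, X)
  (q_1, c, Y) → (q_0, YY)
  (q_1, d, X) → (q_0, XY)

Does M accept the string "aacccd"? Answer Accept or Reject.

(q_0, aacccd, $)
  read a, top $: go to q_1, push X$ → (q_1, acccd, X$)
  read a, top X: go to q_0, push YX → (q_0, cccd, YX$)
  read c, top Y: go to q_1, push ε → (q_1, ccd, X$)
  read c, top X: go to q_0, push X → (q_0, cd, X$)
No transition applies at (q_0, cd, X$); input not fully consumed.

Reject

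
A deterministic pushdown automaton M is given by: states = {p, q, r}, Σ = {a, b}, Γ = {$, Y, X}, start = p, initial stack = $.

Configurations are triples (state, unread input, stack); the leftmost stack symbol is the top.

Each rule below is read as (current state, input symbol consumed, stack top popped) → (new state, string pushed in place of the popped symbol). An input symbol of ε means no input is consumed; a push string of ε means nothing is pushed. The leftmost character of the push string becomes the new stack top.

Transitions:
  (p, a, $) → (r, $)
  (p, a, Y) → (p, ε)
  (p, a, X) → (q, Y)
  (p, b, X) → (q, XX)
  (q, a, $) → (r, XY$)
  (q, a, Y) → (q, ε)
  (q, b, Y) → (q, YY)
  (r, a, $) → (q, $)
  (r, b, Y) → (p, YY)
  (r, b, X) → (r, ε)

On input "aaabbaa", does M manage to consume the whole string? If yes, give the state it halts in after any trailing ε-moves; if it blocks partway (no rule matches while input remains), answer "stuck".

p

(p, aaabbaa, $)
  read a, top $: go to r, push $ → (r, aabbaa, $)
  read a, top $: go to q, push $ → (q, abbaa, $)
  read a, top $: go to r, push XY$ → (r, bbaa, XY$)
  read b, top X: go to r, push ε → (r, baa, Y$)
  read b, top Y: go to p, push YY → (p, aa, YY$)
  read a, top Y: go to p, push ε → (p, a, Y$)
  read a, top Y: go to p, push ε → (p, ε, $)
All input consumed; M is in state p.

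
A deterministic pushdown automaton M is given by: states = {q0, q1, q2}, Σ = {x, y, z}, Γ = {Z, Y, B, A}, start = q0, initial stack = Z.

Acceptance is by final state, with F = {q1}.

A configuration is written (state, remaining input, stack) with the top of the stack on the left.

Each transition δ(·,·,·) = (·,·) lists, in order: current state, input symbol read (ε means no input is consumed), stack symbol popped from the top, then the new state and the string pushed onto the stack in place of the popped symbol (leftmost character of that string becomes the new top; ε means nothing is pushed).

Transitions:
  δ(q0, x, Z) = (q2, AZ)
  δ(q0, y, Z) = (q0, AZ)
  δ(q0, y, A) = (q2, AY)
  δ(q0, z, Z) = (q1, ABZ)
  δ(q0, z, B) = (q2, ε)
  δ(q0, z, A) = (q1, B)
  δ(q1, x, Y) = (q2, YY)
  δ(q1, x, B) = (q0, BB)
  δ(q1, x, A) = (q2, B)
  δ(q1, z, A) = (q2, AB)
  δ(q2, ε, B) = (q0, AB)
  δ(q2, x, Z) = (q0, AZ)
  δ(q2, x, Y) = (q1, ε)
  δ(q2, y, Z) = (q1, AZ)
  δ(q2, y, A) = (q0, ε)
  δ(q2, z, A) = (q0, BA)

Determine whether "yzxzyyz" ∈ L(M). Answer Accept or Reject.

Reject

(q0, yzxzyyz, Z) ⊢ (q0, zxzyyz, AZ) ⊢ (q1, xzyyz, BZ) ⊢ (q0, zyyz, BBZ) ⊢ (q2, yyz, BZ) ⊢ (q0, yyz, ABZ) ⊢ (q2, yz, AYBZ) ⊢ (q0, z, YBZ)
No transition applies at (q0, z, YBZ); input not fully consumed.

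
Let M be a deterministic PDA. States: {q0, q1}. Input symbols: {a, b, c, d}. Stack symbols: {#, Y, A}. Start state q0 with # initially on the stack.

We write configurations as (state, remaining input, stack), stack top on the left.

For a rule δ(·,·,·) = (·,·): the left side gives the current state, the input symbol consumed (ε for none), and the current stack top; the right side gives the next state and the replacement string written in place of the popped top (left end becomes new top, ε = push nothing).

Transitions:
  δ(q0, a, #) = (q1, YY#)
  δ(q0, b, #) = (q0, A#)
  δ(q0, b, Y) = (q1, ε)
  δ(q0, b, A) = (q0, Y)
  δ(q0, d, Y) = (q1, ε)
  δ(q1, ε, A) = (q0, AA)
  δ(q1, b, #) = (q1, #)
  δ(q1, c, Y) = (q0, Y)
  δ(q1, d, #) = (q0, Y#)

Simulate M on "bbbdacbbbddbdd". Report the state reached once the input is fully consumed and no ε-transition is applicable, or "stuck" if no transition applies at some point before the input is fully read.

(q0, bbbdacbbbddbdd, #) ⊢ (q0, bbdacbbbddbdd, A#) ⊢ (q0, bdacbbbddbdd, Y#) ⊢ (q1, dacbbbddbdd, #) ⊢ (q0, acbbbddbdd, Y#)
No transition for (q0, a, top Y); M blocks with input acbbbddbdd remaining.

stuck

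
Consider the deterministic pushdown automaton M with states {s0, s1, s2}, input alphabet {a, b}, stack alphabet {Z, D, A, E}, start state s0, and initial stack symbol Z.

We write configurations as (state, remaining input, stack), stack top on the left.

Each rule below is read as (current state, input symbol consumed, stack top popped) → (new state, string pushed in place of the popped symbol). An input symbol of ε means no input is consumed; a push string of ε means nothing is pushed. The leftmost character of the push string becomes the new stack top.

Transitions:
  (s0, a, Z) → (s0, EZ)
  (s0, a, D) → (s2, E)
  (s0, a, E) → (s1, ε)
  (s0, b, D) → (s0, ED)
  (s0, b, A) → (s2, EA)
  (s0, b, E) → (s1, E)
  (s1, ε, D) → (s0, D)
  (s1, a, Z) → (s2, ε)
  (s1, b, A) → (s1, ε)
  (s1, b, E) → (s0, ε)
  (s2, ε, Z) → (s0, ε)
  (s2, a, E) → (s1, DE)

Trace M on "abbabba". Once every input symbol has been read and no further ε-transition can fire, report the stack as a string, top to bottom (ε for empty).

(s0, abbabba, Z)
  read a, top Z: go to s0, push EZ → (s0, bbabba, EZ)
  read b, top E: go to s1, push E → (s1, babba, EZ)
  read b, top E: go to s0, push ε → (s0, abba, Z)
  read a, top Z: go to s0, push EZ → (s0, bba, EZ)
  read b, top E: go to s1, push E → (s1, ba, EZ)
  read b, top E: go to s0, push ε → (s0, a, Z)
  read a, top Z: go to s0, push EZ → (s0, ε, EZ)
All input consumed in state s0 with stack EZ.

EZ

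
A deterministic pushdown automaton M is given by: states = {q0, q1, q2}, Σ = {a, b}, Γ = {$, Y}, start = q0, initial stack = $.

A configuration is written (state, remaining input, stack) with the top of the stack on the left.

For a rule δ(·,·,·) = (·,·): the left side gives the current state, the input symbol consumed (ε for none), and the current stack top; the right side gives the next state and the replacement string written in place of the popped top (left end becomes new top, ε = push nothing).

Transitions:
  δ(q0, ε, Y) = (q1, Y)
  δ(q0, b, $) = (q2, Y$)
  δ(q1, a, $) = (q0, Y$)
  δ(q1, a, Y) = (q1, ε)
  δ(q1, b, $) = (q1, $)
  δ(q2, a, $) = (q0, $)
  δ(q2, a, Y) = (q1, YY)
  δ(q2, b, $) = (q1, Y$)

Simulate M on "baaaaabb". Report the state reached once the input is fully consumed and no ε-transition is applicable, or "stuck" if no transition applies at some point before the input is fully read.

q1

(q0, baaaaabb, $)
  read b, top $: go to q2, push Y$ → (q2, aaaaabb, Y$)
  read a, top Y: go to q1, push YY → (q1, aaaabb, YY$)
  read a, top Y: go to q1, push ε → (q1, aaabb, Y$)
  read a, top Y: go to q1, push ε → (q1, aabb, $)
  read a, top $: go to q0, push Y$ → (q0, abb, Y$)
  ε-move, top Y: go to q1, push Y → (q1, abb, Y$)
  read a, top Y: go to q1, push ε → (q1, bb, $)
  read b, top $: go to q1, push $ → (q1, b, $)
  read b, top $: go to q1, push $ → (q1, ε, $)
All input consumed; M is in state q1.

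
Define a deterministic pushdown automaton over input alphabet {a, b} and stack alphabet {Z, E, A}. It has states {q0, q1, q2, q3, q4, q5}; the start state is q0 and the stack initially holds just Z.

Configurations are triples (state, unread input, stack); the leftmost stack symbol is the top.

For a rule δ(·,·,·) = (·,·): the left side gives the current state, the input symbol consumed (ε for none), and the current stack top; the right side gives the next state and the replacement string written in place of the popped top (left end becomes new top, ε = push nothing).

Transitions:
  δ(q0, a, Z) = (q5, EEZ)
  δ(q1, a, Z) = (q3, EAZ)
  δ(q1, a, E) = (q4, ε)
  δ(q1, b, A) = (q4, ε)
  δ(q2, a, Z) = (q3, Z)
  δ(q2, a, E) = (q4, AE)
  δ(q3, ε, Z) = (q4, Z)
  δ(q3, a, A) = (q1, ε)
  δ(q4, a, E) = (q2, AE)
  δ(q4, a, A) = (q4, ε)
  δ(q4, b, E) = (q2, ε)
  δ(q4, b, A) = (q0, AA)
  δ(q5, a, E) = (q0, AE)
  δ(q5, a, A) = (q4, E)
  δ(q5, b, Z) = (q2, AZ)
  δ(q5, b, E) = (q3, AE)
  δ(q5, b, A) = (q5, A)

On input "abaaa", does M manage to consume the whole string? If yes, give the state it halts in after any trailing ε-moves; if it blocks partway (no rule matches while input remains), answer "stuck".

(q0, abaaa, Z)
  read a, top Z: go to q5, push EEZ → (q5, baaa, EEZ)
  read b, top E: go to q3, push AE → (q3, aaa, AEEZ)
  read a, top A: go to q1, push ε → (q1, aa, EEZ)
  read a, top E: go to q4, push ε → (q4, a, EZ)
  read a, top E: go to q2, push AE → (q2, ε, AEZ)
All input consumed; M is in state q2.

q2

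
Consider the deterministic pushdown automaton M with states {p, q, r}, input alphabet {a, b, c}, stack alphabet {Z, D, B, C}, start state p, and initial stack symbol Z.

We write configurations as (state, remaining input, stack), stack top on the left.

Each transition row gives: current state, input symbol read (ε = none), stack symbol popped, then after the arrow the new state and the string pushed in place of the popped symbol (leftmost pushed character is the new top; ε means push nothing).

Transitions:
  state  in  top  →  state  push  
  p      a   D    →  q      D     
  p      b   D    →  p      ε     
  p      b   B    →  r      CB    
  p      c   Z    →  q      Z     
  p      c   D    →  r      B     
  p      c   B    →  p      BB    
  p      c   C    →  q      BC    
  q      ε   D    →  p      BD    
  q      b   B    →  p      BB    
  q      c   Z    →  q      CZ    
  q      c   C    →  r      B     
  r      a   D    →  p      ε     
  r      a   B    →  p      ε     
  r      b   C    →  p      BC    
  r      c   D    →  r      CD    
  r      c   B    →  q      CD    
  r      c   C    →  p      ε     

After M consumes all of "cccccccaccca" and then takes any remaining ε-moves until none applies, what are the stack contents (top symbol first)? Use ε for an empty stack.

(p, cccccccaccca, Z)
  read c, top Z: go to q, push Z → (q, ccccccaccca, Z)
  read c, top Z: go to q, push CZ → (q, cccccaccca, CZ)
  read c, top C: go to r, push B → (r, ccccaccca, BZ)
  read c, top B: go to q, push CD → (q, cccaccca, CDZ)
  read c, top C: go to r, push B → (r, ccaccca, BDZ)
  read c, top B: go to q, push CD → (q, caccca, CDDZ)
  read c, top C: go to r, push B → (r, accca, BDDZ)
  read a, top B: go to p, push ε → (p, ccca, DDZ)
  read c, top D: go to r, push B → (r, cca, BDZ)
  read c, top B: go to q, push CD → (q, ca, CDDZ)
  read c, top C: go to r, push B → (r, a, BDDZ)
  read a, top B: go to p, push ε → (p, ε, DDZ)
All input consumed in state p with stack DDZ.

DDZ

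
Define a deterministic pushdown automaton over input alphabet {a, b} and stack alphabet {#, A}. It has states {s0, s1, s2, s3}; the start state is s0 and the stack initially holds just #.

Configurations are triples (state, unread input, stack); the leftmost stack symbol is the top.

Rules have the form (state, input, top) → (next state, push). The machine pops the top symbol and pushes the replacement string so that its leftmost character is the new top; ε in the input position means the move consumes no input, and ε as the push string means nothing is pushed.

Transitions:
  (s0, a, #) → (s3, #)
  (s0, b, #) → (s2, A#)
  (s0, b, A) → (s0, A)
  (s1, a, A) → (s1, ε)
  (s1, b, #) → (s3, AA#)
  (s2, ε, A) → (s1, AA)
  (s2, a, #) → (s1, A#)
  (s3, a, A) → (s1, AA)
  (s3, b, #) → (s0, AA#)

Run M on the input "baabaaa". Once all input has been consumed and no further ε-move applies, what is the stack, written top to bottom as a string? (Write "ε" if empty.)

A#

(s0, baabaaa, #) ⊢ (s2, aabaaa, A#) ⊢ (s1, aabaaa, AA#) ⊢ (s1, abaaa, A#) ⊢ (s1, baaa, #) ⊢ (s3, aaa, AA#) ⊢ (s1, aa, AAA#) ⊢ (s1, a, AA#) ⊢ (s1, ε, A#)
All input consumed in state s1 with stack A#.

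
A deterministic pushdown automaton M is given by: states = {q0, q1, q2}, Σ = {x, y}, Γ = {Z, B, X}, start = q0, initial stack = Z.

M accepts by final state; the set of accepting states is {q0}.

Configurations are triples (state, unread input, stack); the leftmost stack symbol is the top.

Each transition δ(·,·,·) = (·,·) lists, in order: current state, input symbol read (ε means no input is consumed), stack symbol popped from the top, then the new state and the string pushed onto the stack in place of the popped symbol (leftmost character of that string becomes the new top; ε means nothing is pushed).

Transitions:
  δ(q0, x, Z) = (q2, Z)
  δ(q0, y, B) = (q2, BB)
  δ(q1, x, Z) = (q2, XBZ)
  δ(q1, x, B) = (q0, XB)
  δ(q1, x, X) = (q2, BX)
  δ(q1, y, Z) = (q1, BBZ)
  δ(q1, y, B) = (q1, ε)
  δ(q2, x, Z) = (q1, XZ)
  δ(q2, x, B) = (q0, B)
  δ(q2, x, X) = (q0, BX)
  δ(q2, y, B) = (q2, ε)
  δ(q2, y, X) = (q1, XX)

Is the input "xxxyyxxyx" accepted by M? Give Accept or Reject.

Accept

(q0, xxxyyxxyx, Z)
  read x, top Z: go to q2, push Z → (q2, xxyyxxyx, Z)
  read x, top Z: go to q1, push XZ → (q1, xyyxxyx, XZ)
  read x, top X: go to q2, push BX → (q2, yyxxyx, BXZ)
  read y, top B: go to q2, push ε → (q2, yxxyx, XZ)
  read y, top X: go to q1, push XX → (q1, xxyx, XXZ)
  read x, top X: go to q2, push BX → (q2, xyx, BXXZ)
  read x, top B: go to q0, push B → (q0, yx, BXXZ)
  read y, top B: go to q2, push BB → (q2, x, BBXXZ)
  read x, top B: go to q0, push B → (q0, ε, BBXXZ)
All input consumed; state q0 ∈ F.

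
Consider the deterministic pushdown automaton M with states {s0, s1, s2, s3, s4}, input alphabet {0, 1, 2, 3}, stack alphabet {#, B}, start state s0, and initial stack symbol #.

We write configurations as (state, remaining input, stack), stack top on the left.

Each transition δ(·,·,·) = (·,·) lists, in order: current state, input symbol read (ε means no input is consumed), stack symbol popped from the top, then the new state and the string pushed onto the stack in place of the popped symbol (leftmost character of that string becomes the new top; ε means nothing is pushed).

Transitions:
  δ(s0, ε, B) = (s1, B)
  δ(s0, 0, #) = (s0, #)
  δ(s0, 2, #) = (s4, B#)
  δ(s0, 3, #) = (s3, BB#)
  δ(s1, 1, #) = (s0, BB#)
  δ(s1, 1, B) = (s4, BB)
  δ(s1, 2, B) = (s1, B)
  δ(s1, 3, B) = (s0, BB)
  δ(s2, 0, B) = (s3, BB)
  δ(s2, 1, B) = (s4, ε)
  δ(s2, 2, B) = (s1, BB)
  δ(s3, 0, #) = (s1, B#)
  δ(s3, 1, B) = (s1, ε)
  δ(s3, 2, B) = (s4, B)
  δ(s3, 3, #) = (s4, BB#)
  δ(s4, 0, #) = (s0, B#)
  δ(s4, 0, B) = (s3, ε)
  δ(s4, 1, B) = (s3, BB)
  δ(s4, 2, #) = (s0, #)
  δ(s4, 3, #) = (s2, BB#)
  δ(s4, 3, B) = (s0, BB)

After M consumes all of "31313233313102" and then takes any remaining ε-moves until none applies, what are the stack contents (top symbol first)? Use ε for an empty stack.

BBBBBBBBB#

(s0, 31313233313102, #)
  read 3, top #: go to s3, push BB# → (s3, 1313233313102, BB#)
  read 1, top B: go to s1, push ε → (s1, 313233313102, B#)
  read 3, top B: go to s0, push BB → (s0, 13233313102, BB#)
  ε-move, top B: go to s1, push B → (s1, 13233313102, BB#)
  read 1, top B: go to s4, push BB → (s4, 3233313102, BBB#)
  read 3, top B: go to s0, push BB → (s0, 233313102, BBBB#)
  ε-move, top B: go to s1, push B → (s1, 233313102, BBBB#)
  read 2, top B: go to s1, push B → (s1, 33313102, BBBB#)
  read 3, top B: go to s0, push BB → (s0, 3313102, BBBBB#)
  ε-move, top B: go to s1, push B → (s1, 3313102, BBBBB#)
  read 3, top B: go to s0, push BB → (s0, 313102, BBBBBB#)
  ε-move, top B: go to s1, push B → (s1, 313102, BBBBBB#)
  read 3, top B: go to s0, push BB → (s0, 13102, BBBBBBB#)
  ε-move, top B: go to s1, push B → (s1, 13102, BBBBBBB#)
  read 1, top B: go to s4, push BB → (s4, 3102, BBBBBBBB#)
  read 3, top B: go to s0, push BB → (s0, 102, BBBBBBBBB#)
  ε-move, top B: go to s1, push B → (s1, 102, BBBBBBBBB#)
  read 1, top B: go to s4, push BB → (s4, 02, BBBBBBBBBB#)
  read 0, top B: go to s3, push ε → (s3, 2, BBBBBBBBB#)
  read 2, top B: go to s4, push B → (s4, ε, BBBBBBBBB#)
All input consumed in state s4 with stack BBBBBBBBB#.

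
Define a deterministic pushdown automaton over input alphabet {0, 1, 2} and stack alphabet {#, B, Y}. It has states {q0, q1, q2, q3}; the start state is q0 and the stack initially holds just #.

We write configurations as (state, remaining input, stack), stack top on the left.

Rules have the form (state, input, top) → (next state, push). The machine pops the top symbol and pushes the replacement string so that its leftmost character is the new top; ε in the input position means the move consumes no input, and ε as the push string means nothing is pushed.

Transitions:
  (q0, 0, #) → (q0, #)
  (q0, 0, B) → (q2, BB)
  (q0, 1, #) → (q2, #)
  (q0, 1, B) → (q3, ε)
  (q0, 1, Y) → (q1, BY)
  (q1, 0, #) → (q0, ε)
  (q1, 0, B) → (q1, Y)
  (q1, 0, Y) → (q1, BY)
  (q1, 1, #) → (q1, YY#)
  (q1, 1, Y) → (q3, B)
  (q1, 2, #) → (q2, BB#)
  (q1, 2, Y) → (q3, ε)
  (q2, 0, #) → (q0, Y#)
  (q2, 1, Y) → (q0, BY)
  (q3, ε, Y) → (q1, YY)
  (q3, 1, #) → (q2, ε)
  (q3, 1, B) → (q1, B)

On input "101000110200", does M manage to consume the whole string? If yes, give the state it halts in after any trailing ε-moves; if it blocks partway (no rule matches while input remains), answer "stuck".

q1

(q0, 101000110200, #)
  read 1, top #: go to q2, push # → (q2, 01000110200, #)
  read 0, top #: go to q0, push Y# → (q0, 1000110200, Y#)
  read 1, top Y: go to q1, push BY → (q1, 000110200, BY#)
  read 0, top B: go to q1, push Y → (q1, 00110200, YY#)
  read 0, top Y: go to q1, push BY → (q1, 0110200, BYY#)
  read 0, top B: go to q1, push Y → (q1, 110200, YYY#)
  read 1, top Y: go to q3, push B → (q3, 10200, BYY#)
  read 1, top B: go to q1, push B → (q1, 0200, BYY#)
  read 0, top B: go to q1, push Y → (q1, 200, YYY#)
  read 2, top Y: go to q3, push ε → (q3, 00, YY#)
  ε-move, top Y: go to q1, push YY → (q1, 00, YYY#)
  read 0, top Y: go to q1, push BY → (q1, 0, BYYY#)
  read 0, top B: go to q1, push Y → (q1, ε, YYYY#)
All input consumed; M is in state q1.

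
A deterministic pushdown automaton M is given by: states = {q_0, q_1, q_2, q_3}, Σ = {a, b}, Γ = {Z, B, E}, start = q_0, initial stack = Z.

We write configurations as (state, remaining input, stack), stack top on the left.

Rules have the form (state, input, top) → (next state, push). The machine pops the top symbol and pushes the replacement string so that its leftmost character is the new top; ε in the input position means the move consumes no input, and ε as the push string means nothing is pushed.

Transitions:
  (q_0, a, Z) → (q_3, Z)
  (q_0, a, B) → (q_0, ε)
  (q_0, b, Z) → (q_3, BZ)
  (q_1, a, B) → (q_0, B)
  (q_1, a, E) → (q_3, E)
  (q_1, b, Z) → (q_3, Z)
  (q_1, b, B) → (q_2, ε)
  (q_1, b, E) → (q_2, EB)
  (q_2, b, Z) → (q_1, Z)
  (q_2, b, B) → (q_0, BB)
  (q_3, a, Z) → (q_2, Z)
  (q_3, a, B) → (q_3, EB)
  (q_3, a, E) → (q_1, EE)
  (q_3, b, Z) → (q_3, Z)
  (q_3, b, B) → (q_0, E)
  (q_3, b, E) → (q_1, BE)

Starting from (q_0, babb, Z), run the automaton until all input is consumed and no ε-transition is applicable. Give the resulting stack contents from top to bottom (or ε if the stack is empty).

EBZ

(q_0, babb, Z)
  read b, top Z: go to q_3, push BZ → (q_3, abb, BZ)
  read a, top B: go to q_3, push EB → (q_3, bb, EBZ)
  read b, top E: go to q_1, push BE → (q_1, b, BEBZ)
  read b, top B: go to q_2, push ε → (q_2, ε, EBZ)
All input consumed in state q_2 with stack EBZ.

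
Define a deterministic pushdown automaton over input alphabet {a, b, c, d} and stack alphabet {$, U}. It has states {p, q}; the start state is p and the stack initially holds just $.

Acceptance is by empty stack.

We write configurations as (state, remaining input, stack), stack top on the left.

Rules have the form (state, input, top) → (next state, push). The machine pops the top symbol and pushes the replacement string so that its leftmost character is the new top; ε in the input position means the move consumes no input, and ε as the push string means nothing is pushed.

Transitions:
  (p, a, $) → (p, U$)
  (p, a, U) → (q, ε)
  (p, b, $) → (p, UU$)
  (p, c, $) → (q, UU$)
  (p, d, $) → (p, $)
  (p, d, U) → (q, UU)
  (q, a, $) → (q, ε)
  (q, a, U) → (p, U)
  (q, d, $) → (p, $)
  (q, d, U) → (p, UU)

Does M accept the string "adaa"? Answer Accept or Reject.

Reject

(p, adaa, $)
  read a, top $: go to p, push U$ → (p, daa, U$)
  read d, top U: go to q, push UU → (q, aa, UU$)
  read a, top U: go to p, push U → (p, a, UU$)
  read a, top U: go to q, push ε → (q, ε, U$)
All input consumed; stack is U$, not empty, and no further ε-move applies.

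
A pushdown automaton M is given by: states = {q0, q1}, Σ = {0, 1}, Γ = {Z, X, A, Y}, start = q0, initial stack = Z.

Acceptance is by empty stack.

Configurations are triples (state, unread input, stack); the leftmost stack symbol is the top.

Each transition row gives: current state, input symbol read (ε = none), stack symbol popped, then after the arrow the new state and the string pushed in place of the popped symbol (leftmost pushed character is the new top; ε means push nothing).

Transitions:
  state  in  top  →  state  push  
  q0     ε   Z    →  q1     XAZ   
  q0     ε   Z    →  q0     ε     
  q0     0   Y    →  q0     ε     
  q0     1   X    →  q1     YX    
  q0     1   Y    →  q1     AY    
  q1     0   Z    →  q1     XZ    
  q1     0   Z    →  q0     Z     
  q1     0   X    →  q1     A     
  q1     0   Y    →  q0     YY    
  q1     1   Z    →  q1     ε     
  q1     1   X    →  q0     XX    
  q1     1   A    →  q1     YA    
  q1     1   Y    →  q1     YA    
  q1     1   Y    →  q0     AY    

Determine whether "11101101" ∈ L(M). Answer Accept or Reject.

Reject

No computation consumes all input and empties the stack.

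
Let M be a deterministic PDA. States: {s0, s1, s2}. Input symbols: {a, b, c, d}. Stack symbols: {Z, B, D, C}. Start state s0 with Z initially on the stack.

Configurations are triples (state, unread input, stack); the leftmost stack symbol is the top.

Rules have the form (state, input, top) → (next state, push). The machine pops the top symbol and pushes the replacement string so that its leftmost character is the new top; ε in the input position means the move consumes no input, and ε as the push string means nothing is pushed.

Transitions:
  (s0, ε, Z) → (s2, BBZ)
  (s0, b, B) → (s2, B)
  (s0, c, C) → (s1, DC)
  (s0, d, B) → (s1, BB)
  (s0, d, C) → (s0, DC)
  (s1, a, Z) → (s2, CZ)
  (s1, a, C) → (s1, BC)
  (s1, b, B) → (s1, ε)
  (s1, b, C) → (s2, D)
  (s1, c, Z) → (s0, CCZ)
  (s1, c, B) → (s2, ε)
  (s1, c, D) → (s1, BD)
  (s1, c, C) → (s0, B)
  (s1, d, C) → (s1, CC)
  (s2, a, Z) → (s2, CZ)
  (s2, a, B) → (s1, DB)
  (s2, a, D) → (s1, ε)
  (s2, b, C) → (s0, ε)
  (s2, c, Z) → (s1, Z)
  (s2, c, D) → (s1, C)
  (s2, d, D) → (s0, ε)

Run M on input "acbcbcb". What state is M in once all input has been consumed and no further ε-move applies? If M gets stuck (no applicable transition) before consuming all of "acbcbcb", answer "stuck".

(s0, acbcbcb, Z) ⊢ (s2, acbcbcb, BBZ) ⊢ (s1, cbcbcb, DBBZ) ⊢ (s1, bcbcb, BDBBZ) ⊢ (s1, cbcb, DBBZ) ⊢ (s1, bcb, BDBBZ) ⊢ (s1, cb, DBBZ) ⊢ (s1, b, BDBBZ) ⊢ (s1, ε, DBBZ)
All input consumed; M is in state s1.

s1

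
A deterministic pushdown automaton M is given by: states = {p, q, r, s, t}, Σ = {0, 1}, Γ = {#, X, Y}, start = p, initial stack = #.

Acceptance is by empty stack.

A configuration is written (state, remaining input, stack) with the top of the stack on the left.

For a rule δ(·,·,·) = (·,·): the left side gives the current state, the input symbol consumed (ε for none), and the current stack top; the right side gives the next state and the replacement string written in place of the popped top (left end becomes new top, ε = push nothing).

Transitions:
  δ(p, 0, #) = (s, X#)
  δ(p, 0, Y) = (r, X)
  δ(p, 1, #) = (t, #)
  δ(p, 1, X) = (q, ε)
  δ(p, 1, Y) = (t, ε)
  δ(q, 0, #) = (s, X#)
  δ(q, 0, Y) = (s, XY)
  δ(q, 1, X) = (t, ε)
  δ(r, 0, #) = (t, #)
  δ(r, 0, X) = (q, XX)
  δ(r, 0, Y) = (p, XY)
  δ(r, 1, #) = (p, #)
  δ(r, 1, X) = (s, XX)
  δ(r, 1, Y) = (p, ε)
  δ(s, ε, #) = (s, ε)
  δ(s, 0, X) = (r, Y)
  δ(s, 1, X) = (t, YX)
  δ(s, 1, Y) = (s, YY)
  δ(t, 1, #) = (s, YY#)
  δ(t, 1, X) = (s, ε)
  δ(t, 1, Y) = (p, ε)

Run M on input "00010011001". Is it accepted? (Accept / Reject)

Reject

(p, 00010011001, #)
  read 0, top #: go to s, push X# → (s, 0010011001, X#)
  read 0, top X: go to r, push Y → (r, 010011001, Y#)
  read 0, top Y: go to p, push XY → (p, 10011001, XY#)
  read 1, top X: go to q, push ε → (q, 0011001, Y#)
  read 0, top Y: go to s, push XY → (s, 011001, XY#)
  read 0, top X: go to r, push Y → (r, 11001, YY#)
  read 1, top Y: go to p, push ε → (p, 1001, Y#)
  read 1, top Y: go to t, push ε → (t, 001, #)
No transition applies at (t, 001, #); input not fully consumed.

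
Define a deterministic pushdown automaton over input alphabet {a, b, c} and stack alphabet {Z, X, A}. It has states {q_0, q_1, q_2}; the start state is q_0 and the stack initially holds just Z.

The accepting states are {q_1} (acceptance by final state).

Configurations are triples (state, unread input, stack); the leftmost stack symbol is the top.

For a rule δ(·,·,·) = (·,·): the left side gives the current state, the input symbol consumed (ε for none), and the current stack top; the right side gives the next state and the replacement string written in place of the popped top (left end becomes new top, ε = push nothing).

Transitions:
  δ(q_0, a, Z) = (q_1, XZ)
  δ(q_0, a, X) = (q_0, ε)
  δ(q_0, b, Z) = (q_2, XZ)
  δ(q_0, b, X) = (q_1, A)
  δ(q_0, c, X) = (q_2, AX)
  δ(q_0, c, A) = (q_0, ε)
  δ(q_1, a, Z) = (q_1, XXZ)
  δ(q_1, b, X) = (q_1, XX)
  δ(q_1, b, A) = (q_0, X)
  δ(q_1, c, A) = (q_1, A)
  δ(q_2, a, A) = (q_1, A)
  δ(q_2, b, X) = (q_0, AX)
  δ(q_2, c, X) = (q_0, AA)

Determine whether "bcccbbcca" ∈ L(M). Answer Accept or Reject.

Accept

(q_0, bcccbbcca, Z)
  read b, top Z: go to q_2, push XZ → (q_2, cccbbcca, XZ)
  read c, top X: go to q_0, push AA → (q_0, ccbbcca, AAZ)
  read c, top A: go to q_0, push ε → (q_0, cbbcca, AZ)
  read c, top A: go to q_0, push ε → (q_0, bbcca, Z)
  read b, top Z: go to q_2, push XZ → (q_2, bcca, XZ)
  read b, top X: go to q_0, push AX → (q_0, cca, AXZ)
  read c, top A: go to q_0, push ε → (q_0, ca, XZ)
  read c, top X: go to q_2, push AX → (q_2, a, AXZ)
  read a, top A: go to q_1, push A → (q_1, ε, AXZ)
All input consumed; state q_1 ∈ F.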